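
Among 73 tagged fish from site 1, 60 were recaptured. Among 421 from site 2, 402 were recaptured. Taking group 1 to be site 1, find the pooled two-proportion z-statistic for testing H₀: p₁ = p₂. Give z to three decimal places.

z = -4.261

p̂₁ = 60/73 = 0.82192, p̂₂ = 402/421 = 0.95487.
Pooled p̂ = (60+402)/(73+421) = 462/494 = 0.93522.
Pooled SE = √[0.0605812·0.01607393] ≈ 0.031205.
z = -0.13295/0.031205 = -4.261.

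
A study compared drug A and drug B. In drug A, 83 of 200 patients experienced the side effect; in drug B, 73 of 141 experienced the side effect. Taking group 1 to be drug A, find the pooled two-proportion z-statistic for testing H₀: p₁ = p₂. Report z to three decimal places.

z = -1.875

p̂₁ = 83/200 = 0.41500, p̂₂ = 73/141 = 0.51773.
Pooling: p̂ = 156/341 = 0.45748.
Pooled SE = √[0.2481919·0.01209220] ≈ 0.054783.
z = -0.10273/0.054783 = -1.875.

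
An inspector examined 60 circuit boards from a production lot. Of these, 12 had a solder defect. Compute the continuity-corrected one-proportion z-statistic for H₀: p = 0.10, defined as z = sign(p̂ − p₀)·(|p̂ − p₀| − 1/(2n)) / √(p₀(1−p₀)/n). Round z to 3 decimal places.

Sample proportion p̂ = 12/60 = 0.20000. p̂ − p₀ = 0.100000.
1/(2n) = 0.008333.
Corrected numerator: |0.100000| − 0.008333 = 0.091667.
Null standard error: √(0.10·0.90/60) = √0.001500000 = 0.038730.
z = (+)0.091667/0.038730 = 2.367.

z = 2.367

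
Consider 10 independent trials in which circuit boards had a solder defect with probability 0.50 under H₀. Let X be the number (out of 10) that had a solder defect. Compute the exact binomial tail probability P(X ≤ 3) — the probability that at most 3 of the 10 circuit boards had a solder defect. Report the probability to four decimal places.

X is binomial with n = 10 and p = 0.50.
P(X ≤ 3) = C(10,0)·0.50^0·0.50^10 + C(10,1)·0.50^1·0.50^9 + C(10,2)·0.50^2·0.50^8 + C(10,3)·0.50^3·0.50^7.
= 0.000977 + 0.009766 + 0.043945 + 0.117188 = 0.1719.

P = 0.1719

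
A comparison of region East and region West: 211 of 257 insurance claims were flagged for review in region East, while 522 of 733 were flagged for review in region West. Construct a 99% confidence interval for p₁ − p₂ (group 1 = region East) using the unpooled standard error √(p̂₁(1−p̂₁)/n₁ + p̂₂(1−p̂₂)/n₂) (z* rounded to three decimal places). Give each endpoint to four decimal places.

p̂₁ = 211/257 = 0.82101, p̂₂ = 522/733 = 0.71214; p̂₁ − p̂₂ = 0.10887.
Unpooled SE = √(p̂₁(1−p̂₁)/n₁ + p̂₂(1−p̂₂)/n₂) = √(0.000571796 + 0.000279667) = 0.029180.
For 99% confidence, z* = 2.576. Margin of error = 0.07517.
So the interval runs from 0.0337 to 0.1840.

(0.0337, 0.1840)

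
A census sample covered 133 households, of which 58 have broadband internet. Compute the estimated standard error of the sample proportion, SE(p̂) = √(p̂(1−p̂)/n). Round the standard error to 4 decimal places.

p̂ = 58/133 = 0.43609.
p̂(1−p̂) = 0.43609·0.56391 = 0.245916.
SE = √(0.245916/133) = 0.0430.

SE = 0.0430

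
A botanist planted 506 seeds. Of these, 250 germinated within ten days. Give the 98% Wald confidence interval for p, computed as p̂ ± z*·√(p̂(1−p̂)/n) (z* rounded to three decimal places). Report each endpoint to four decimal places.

Sample proportion p̂ = 250/506 = 0.49407.
SE(p̂) = √(0.49407·0.50593/506) = 0.022226.
For 98% confidence, z* = 2.326.
Margin = 2.326·0.022226 = 0.05170.
Interval: 0.49407 ± 0.05170 → (0.4424, 0.5458).

(0.4424, 0.5458)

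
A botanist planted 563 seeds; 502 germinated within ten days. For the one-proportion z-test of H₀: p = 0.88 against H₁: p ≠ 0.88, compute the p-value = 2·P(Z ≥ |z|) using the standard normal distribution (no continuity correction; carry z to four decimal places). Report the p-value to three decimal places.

p-value = 0.395

Sample proportion p̂ = 502/563 = 0.89165.
Null standard error: √(0.88·0.12/563) = √0.000187567 = 0.013695.
Test statistic (full precision, shown to 4 dp): z = (502/563 − 0.88)/SE₀ ≈ 0.8508.
From the standard normal, 2·P(Z ≥ |z|) = 0.395.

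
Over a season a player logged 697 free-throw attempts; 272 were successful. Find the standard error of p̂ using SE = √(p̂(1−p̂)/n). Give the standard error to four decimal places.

With x = 272 successes in n = 697, p̂ = 0.39024.
p̂(1−p̂) = 0.39024·0.60976 = 0.237953.
Dividing by n and taking the root: √0.000341396 = 0.0185.

SE = 0.0185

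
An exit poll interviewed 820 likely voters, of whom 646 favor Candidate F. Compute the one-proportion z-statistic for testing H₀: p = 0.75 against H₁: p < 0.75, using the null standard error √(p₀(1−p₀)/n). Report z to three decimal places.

z = 2.500

The sample proportion is 646/820 = 0.78780.
SE₀ = √(0.75·0.25/820) = 0.015121.
z = (0.78780 − 0.75)/0.015121 = 0.03780/0.015121 = 2.500.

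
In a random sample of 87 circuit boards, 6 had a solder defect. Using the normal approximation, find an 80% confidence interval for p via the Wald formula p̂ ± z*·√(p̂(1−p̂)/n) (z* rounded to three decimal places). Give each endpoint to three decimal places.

The sample proportion is 6/87 = 0.06897.
Standard error of p̂: √(0.064209/87) = √0.000738038 = 0.027167.
For 80% confidence, z* = 1.282.
Margin = 1.282·0.027167 = 0.03483.
CI: 0.06897 ± 0.03483 = (0.034, 0.104).

(0.034, 0.104)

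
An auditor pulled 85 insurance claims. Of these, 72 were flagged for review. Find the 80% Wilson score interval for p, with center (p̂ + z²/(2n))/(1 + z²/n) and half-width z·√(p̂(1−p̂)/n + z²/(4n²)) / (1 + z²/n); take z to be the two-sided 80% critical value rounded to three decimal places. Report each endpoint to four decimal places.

(0.7905, 0.8905)

p̂ = 72/85 = 0.84706; z = 1.282, so z² = 1.643524.
Denominator 1 + z²/n = 1 + 1.643524/85 = 1.019336.
Adjusted center: (0.84706 + z²/(2n))/1.019336 = 0.84048.
Radicand: p̂(1−p̂)/n + z²/(4n²) = 0.001524120 + 0.000056869 = 0.001580989.
Half-width = z·√(radicand)/denom = 1.282·0.039762/1.019336 = 0.05001.
So the interval runs from 0.7905 to 0.8905.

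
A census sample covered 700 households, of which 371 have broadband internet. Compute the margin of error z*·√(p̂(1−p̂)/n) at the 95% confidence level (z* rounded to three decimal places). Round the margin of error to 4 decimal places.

Sample proportion p̂ = 371/700 = 0.53000.
SE(p̂) = √(0.53000·0.47000/700) = 0.018864.
For 95% confidence, z* = 1.960.
ME = 1.960·0.018864 = 0.0370.

ME = 0.0370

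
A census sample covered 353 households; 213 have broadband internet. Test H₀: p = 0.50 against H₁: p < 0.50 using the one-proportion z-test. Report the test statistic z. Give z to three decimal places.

z = 3.885

With x = 213 successes in n = 353, p̂ = 0.60340.
Under H₀, SE = √(p₀(1−p₀)/n) = √(0.50·0.50/353) = √0.000708215 = 0.026612.
z = (p̂ − p₀)/SE = (0.60340 − 0.50)/0.026612 = 3.885.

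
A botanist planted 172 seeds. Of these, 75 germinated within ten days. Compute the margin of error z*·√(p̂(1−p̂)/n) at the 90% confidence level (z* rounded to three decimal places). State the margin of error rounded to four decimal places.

The sample proportion is 75/172 = 0.43605.
SE(p̂) = √(0.43605·0.56395/172) = 0.037811.
For 90% confidence, z* = 1.645.
ME = 1.645·0.037811 = 0.0622.

ME = 0.0622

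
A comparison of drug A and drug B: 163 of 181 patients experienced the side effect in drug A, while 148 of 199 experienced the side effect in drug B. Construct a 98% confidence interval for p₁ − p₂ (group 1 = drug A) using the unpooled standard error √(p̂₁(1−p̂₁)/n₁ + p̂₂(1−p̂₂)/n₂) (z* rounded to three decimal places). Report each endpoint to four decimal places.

(0.0682, 0.2455)

p̂₁ = 163/181 = 0.90055, p̂₂ = 148/199 = 0.74372; p̂₁ − p̂₂ = 0.15683.
Unpooled SE = √(p̂₁(1−p̂₁)/n₁ + p̂₂(1−p̂₂)/n₂) = √(0.000494794 + 0.000957795) = 0.038113.
For 98% confidence, z* = 2.326. Margin of error = 0.08865.
So the interval runs from 0.0682 to 0.2455.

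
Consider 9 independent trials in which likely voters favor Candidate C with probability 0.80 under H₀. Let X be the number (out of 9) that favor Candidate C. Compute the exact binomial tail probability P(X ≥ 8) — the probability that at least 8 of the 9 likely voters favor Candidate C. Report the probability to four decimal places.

P = 0.4362

X is binomial with n = 9 and p = 0.80.
P(X ≥ 8) = C(9,8)·0.80^8·0.20^1 + C(9,9)·0.80^9·0.20^0.
= 0.301990 + 0.134218 = 0.4362.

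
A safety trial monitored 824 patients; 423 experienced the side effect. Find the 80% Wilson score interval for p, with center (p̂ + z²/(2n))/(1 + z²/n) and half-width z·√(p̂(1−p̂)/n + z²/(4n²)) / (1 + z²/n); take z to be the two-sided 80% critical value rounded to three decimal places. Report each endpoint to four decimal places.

(0.4910, 0.5356)

Here p̂ = 423/824 = 0.51335 and z = 1.282 (z² = 1.643524).
Denominator 1 + z²/n = 1 + 1.643524/824 = 1.001995.
Center = (0.51335 + 0.000997)/1.001995 = 0.51332.
Radicand: p̂(1−p̂)/n + z²/(4n²) = 0.000303182 + 0.000000605 = 0.000303787.
Half-width = z·√(radicand)/denom = 1.282·0.017429/1.001995 = 0.02230.
CI: 0.51332 ± 0.02230 = (0.4910, 0.5356).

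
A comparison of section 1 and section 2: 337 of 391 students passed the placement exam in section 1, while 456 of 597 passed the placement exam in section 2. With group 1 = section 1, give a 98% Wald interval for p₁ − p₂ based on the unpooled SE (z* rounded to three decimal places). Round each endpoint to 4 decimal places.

(0.0408, 0.1554)

p̂₁ = 0.86189, p̂₂ = 0.76382, so the observed difference is 0.09807.
Unpooled SE = √(p̂₁(1−p̂₁)/n₁ + p̂₂(1−p̂₂)/n₂) = √(0.000304434 + 0.000302177) = 0.024629.
The 98% critical value is z* = 2.326. Margin of error = 0.05729.
So the interval runs from 0.0408 to 0.1554.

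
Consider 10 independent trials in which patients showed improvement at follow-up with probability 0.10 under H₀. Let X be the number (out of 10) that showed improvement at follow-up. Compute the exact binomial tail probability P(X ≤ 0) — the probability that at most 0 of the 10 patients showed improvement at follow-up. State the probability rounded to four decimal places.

P = 0.3487

X ~ Binomial(n=10, p=0.10).
P(X ≤ 0) = C(10,0)·0.10^0·0.90^10.
= 0.348678 = 0.3487.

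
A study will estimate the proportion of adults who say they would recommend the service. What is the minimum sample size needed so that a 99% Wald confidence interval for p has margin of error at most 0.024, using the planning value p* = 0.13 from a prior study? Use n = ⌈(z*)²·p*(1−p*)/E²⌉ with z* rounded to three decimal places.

The 99% critical value is z* = 2.576.
p*(1−p*) = 0.13·0.87 = 0.1131.
Required n before rounding: 6.635776 × 0.1131 / 0.024² = 1302.962.
Rounding up, n = 1303.

n = 1303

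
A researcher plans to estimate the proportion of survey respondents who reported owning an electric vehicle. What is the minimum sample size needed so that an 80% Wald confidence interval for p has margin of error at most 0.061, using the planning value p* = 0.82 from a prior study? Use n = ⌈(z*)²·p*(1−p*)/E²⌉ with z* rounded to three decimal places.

The 80% critical value is z* = 1.282.
p*(1−p*) = 0.82·0.18 = 0.1476.
Required n before rounding: 1.643524 × 0.1476 / 0.061² = 65.193.
⌈65.193⌉ = 66.

n = 66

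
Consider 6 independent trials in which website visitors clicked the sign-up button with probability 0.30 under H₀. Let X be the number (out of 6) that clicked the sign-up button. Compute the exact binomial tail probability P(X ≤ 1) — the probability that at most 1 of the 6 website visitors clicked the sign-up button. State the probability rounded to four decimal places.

P = 0.4202

X is binomial with n = 6 and p = 0.30.
P(X ≤ 1) = C(6,0)·0.30^0·0.70^6 + C(6,1)·0.30^1·0.70^5.
= 0.117649 + 0.302526 = 0.4202.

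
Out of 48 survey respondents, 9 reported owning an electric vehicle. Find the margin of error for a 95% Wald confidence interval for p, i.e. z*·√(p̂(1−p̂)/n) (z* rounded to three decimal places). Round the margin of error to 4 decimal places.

p̂ = 9/48 = 0.18750.
SE = √(p̂(1−p̂)/n) = √(0.152344/48) = 0.056337.
z* = 1.960 at the 95% level.
Margin of error = z*·SE = 1.960 × 0.056337 = 0.1104.

ME = 0.1104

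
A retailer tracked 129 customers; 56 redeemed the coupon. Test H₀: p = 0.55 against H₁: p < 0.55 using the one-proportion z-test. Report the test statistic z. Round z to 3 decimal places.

z = -2.646

With x = 56 successes in n = 129, p̂ = 0.43411.
SE₀ = √(0.55·0.45/129) = 0.043802.
z = (p̂ − p₀)/SE = (0.43411 − 0.55)/0.043802 = -2.646.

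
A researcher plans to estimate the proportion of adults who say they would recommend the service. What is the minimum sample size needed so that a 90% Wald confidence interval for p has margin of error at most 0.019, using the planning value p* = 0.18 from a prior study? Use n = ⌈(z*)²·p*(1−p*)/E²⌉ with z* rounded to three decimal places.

n = 1107

The 90% critical value is z* = 1.645.
p*(1−p*) = 0.18·0.82 = 0.1476.
(z*)²·p*(1−p*)/E² = 2.706025·0.1476/0.000361 = 1106.397.
⌈1106.397⌉ = 1107.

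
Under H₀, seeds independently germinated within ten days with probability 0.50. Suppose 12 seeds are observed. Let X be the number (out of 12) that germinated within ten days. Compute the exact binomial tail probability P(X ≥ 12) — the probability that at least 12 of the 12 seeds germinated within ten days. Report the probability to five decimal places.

X is binomial with n = 12 and p = 0.50.
P(X ≥ 12) = C(12,12)·0.50^12·0.50^0.
= 0.000244 = 0.00024.

P = 0.00024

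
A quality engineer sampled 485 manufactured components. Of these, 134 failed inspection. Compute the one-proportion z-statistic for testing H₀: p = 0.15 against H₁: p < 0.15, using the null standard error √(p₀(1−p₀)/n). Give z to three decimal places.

z = 7.789

Sample proportion p̂ = 134/485 = 0.27629.
SE₀ = √(0.15·0.85/485) = 0.016214.
Test statistic: z = 0.12629/0.016214 = 7.789.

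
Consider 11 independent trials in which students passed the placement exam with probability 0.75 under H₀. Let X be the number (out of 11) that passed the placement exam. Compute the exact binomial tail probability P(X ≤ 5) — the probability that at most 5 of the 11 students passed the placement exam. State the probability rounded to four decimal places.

X ~ Binomial(n=11, p=0.75).
P(X ≤ 5) = Σ_{j=0}^{5} C(11,j)·0.75^j·0.25^{11−j}.
= 0.000000 + 0.000008 + 0.000118 + 0.001062 + 0.006373 + 0.026766 = 0.0343.

P = 0.0343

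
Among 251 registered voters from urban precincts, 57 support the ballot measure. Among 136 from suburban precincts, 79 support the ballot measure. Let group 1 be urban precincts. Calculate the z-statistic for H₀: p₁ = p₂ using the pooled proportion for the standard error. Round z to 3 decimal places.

z = -6.960

Sample proportions: p̂₁ = 57/251 = 0.22709 and p̂₂ = 79/136 = 0.58088.
Pooling: p̂ = 136/387 = 0.35142.
Pooled SE = √[0.2279243·0.01133700] ≈ 0.050833.
z = (p̂₁ − p̂₂)/SE = (0.22709 − 0.58088)/0.050833 = -0.35379/0.050833 = -6.960.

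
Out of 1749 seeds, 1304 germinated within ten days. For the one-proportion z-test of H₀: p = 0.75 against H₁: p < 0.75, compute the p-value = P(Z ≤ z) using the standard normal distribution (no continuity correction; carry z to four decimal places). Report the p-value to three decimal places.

p-value = 0.334

Sample proportion p̂ = 1304/1749 = 0.74557.
Under H₀, SE = √(p₀(1−p₀)/n) = √(0.75·0.25/1749) = √0.000107204 = 0.010354.
z = (p̂ − p₀)/SE = (1304/1749 − 0.75)/0.010354 ≈ -0.4280.
From the standard normal, P(Z ≤ z) = 0.334.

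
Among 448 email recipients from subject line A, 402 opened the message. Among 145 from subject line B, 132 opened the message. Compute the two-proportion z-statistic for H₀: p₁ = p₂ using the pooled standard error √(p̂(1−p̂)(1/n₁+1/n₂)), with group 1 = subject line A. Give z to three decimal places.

p̂₁ = 402/448 = 0.89732, p̂₂ = 132/145 = 0.91034.
Pooling: p̂ = 534/593 = 0.90051.
SE = √[p̂(1−p̂)(1/n₁+1/n₂)] = √[0.90051·0.09949·(1/448+1/145)] ≈ 0.028599.
z = (p̂₁ − p̂₂)/SE = (0.89732 − 0.91034)/0.028599 = -0.01302/0.028599 = -0.455.

z = -0.455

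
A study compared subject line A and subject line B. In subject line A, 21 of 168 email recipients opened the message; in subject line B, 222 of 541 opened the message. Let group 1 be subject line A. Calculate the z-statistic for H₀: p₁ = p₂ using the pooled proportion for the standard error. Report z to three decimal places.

z = -6.807

p̂₁ = 21/168 = 0.12500, p̂₂ = 222/541 = 0.41035.
Pooled p̂ = (21+222)/(168+541) = 243/709 = 0.34274.
SE = √[p̂(1−p̂)(1/n₁+1/n₂)] = √[0.34274·0.65726·(1/168+1/541)] ≈ 0.041920.
z = (p̂₁ − p̂₂)/SE = (0.12500 − 0.41035)/0.041920 = -0.28535/0.041920 = -6.807.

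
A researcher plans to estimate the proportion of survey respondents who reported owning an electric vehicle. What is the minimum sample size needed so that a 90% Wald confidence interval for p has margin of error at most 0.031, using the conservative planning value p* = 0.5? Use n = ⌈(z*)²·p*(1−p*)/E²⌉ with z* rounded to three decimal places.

n = 704

z* = 1.645 at the 90% level.
p*(1−p*) = 0.50·0.50 = 0.2500.
Required n before rounding: 2.706025 × 0.2500 / 0.031² = 703.961.
Rounding up, n = 704.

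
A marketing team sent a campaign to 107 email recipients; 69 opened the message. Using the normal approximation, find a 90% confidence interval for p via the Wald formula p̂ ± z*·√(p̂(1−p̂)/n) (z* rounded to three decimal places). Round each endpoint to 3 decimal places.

(0.569, 0.721)

The sample proportion is 69/107 = 0.64486.
SE = √(p̂(1−p̂)/n) = √(0.229016/107) = 0.046264.
z* = 1.645 at the 90% level.
Margin = 1.645·0.046264 = 0.07610.
CI: 0.64486 ± 0.07610 = (0.569, 0.721).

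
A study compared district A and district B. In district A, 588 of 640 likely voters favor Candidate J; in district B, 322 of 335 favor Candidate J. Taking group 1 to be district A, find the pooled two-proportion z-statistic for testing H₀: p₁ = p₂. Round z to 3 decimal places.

z = -2.523

p̂₁ = 588/640 = 0.91875, p̂₂ = 322/335 = 0.96119.
Pooled p̂ = (588+322)/(640+335) = 910/975 = 0.93333.
Pooled SE = √[0.0622222·0.00454757] ≈ 0.016821.
z = (p̂₁ − p̂₂)/SE = (0.91875 − 0.96119)/0.016821 = -0.04244/0.016821 = -2.523.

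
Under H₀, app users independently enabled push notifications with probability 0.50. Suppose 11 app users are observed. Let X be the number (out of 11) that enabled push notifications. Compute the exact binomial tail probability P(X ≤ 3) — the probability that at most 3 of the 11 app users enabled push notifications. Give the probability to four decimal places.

X is binomial with n = 11 and p = 0.50.
P(X ≤ 3) = C(11,0)·0.50^0·0.50^11 + C(11,1)·0.50^1·0.50^10 + C(11,2)·0.50^2·0.50^9 + C(11,3)·0.50^3·0.50^8.
= 0.000488 + 0.005371 + 0.026855 + 0.080566 = 0.1133.

P = 0.1133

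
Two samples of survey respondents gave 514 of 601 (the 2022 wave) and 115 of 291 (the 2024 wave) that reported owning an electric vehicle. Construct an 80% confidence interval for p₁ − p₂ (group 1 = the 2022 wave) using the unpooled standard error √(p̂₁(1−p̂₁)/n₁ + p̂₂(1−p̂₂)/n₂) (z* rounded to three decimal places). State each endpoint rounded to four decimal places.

(0.4190, 0.5011)

p̂₁ = 514/601 = 0.85524, p̂₂ = 115/291 = 0.39519; p̂₁ − p̂₂ = 0.46005.
Unpooled SE = √(p̂₁(1−p̂₁)/n₁ + p̂₂(1−p̂₂)/n₂) = √(0.000205996 + 0.000821356) = 0.032052.
For 80% confidence, z* = 1.282. Margin = 1.282·0.032052 = 0.04109.
So the interval runs from 0.4190 to 0.5011.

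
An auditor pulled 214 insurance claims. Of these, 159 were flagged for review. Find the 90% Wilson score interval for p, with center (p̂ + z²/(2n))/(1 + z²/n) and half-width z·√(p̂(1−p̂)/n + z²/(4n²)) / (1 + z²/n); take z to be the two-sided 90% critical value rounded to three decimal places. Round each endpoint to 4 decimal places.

Here p̂ = 159/214 = 0.74299 and z = 1.645 (z² = 2.706025).
Denominator 1 + z²/n = 1 + 2.706025/214 = 1.012645.
Adjusted center: (0.74299 + z²/(2n))/1.012645 = 0.73996.
Radicand: p̂(1−p̂)/n + z²/(4n²) = 0.000892316 + 0.000014772 = 0.000907088.
Half-width = z·√(radicand)/denom = 1.645·0.030118/1.012645 = 0.04893.
CI: 0.73996 ± 0.04893 = (0.6910, 0.7889).

(0.6910, 0.7889)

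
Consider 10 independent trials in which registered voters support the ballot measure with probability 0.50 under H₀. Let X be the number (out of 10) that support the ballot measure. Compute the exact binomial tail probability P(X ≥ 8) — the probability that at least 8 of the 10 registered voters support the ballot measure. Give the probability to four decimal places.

X ~ Binomial(n=10, p=0.50).
P(X ≥ 8) = C(10,8)·0.50^8·0.50^2 + C(10,9)·0.50^9·0.50^1 + C(10,10)·0.50^10·0.50^0.
= 0.043945 + 0.009766 + 0.000977 = 0.0547.

P = 0.0547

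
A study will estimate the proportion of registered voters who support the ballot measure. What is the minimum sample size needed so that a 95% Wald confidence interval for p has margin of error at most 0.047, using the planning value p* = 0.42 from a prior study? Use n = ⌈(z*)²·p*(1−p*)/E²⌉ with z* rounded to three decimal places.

The 95% critical value is z* = 1.960.
p*(1−p*) = 0.42·0.58 = 0.2436.
Required n before rounding: 3.841600 × 0.2436 / 0.047² = 423.637.
Rounding up, n = 424.

n = 424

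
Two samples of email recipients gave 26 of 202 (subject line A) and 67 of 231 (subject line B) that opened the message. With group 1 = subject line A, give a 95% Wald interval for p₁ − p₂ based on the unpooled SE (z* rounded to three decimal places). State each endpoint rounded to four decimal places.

p̂₁ = 0.12871, p̂₂ = 0.29004, so the observed difference is -0.16133.
Unpooled SE = √(p̂₁(1−p̂₁)/n₁ + p̂₂(1−p̂₂)/n₂) = √(0.000555178 + 0.000891421) = 0.038034.
For 95% confidence, z* = 1.960. Margin of error = 0.07455.
So the interval runs from -0.2359 to -0.0868.

(-0.2359, -0.0868)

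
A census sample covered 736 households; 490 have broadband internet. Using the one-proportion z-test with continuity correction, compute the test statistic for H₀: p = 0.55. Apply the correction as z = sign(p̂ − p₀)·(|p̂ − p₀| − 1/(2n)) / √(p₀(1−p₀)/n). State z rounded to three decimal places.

z = 6.276

With x = 490 successes in n = 736, p̂ = 0.66576. p̂ − p₀ = 0.115761.
1/(2n) = 0.000679.
Corrected numerator: |0.115761| − 0.000679 = 0.115082.
Null standard error: √(0.55·0.45/736) = √0.000336277 = 0.018338.
z = +0.115082/0.018338 = 6.276.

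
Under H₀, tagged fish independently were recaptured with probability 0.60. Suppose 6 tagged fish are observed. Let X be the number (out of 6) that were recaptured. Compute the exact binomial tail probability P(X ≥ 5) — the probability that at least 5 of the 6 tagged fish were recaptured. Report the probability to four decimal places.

X is binomial with n = 6 and p = 0.60.
P(X ≥ 5) = C(6,5)·0.60^5·0.40^1 + C(6,6)·0.60^6·0.40^0.
= 0.186624 + 0.046656 = 0.2333.

P = 0.2333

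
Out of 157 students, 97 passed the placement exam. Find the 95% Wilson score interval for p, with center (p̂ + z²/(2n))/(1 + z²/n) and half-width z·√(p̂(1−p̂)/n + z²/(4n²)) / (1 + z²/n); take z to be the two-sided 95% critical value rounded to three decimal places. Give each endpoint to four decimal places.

Here p̂ = 97/157 = 0.61783 and z = 1.960 (z² = 3.841600).
Denominator 1 + z²/n = 1 + 3.841600/157 = 1.024469.
Center = (0.61783 + 0.012234)/1.024469 = 0.61502.
Radicand: p̂(1−p̂)/n + z²/(4n²) = 0.001503918 + 0.000038963 = 0.001542881.
Half-width = 1.960·√0.001542881/1.024469 = 0.07515.
Interval: 0.61502 ± 0.07515 → (0.5399, 0.6902).

(0.5399, 0.6902)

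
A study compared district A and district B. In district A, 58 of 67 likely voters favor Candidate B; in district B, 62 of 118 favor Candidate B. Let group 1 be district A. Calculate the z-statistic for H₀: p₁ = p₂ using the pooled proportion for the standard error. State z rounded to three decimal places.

p̂₁ = 58/67 = 0.86567, p̂₂ = 62/118 = 0.52542.
Pooled p̂ = (58+62)/(67+118) = 120/185 = 0.64865.
SE = √[p̂(1−p̂)(1/n₁+1/n₂)] = √[0.64865·0.35135·(1/67+1/118)] ≈ 0.073027.
z = (p̂₁ − p̂₂)/SE = (0.86567 − 0.52542)/0.073027 = 0.34025/0.073027 = 4.659.

z = 4.659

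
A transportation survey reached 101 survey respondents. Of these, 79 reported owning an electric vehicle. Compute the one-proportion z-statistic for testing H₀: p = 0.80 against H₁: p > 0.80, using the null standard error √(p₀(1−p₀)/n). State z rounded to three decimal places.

Sample proportion p̂ = 79/101 = 0.78218.
Under H₀, SE = √(p₀(1−p₀)/n) = √(0.80·0.20/101) = √0.001584158 = 0.039801.
Test statistic: z = -0.01782/0.039801 = -0.448.

z = -0.448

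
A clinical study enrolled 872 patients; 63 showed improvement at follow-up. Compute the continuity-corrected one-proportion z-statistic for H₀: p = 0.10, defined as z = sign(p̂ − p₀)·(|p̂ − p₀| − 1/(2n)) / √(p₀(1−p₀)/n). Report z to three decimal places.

Sample proportion p̂ = 63/872 = 0.07225. p̂ − p₀ = -0.027752.
1/(2n) = 0.000573.
Corrected numerator: |-0.027752| − 0.000573 = 0.027179.
Null standard error: √(0.10·0.90/872) = √0.000103211 = 0.010159.
z = −0.027179/0.010159 = -2.675.

z = -2.675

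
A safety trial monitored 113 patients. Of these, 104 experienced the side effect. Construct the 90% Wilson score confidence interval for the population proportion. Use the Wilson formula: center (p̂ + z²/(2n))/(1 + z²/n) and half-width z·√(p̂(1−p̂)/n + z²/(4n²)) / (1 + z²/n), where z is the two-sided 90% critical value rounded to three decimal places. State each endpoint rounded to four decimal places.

(0.8680, 0.9531)

Here p̂ = 104/113 = 0.92035 and z = 1.645 (z² = 2.706025).
Denominator 1 + z²/n = 1 + 2.706025/113 = 1.023947.
Adjusted center: (0.92035 + z²/(2n))/1.023947 = 0.91052.
Radicand: p̂(1−p̂)/n + z²/(4n²) = 0.000648695 + 0.000052980 = 0.000701675.
Half-width = 1.645·√0.000701675/1.023947 = 0.04256.
Interval: 0.91052 ± 0.04256 → (0.8680, 0.9531).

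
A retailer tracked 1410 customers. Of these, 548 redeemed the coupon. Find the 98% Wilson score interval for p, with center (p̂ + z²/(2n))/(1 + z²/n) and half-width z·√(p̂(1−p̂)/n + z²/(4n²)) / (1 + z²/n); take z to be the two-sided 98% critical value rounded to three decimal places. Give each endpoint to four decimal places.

(0.3589, 0.4192)

p̂ = 548/1410 = 0.38865; z = 2.326, so z² = 5.410276.
Denominator 1 + z²/n = 1 + 5.410276/1410 = 1.003837.
Adjusted center: (0.38865 + z²/(2n))/1.003837 = 0.38908.
Radicand: p̂(1−p̂)/n + z²/(4n²) = 0.000168512 + 0.000000680 = 0.000169192.
Half-width = z·√(radicand)/denom = 2.326·0.013007/1.003837 = 0.03014.
Interval: 0.38908 ± 0.03014 → (0.3589, 0.4192).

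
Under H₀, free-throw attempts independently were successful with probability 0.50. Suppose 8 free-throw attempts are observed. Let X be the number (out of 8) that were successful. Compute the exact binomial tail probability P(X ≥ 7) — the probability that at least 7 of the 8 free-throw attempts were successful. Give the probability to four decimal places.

X is binomial with n = 8 and p = 0.50.
P(X ≥ 7) = C(8,7)·0.50^7·0.50^1 + C(8,8)·0.50^8·0.50^0.
= 0.031250 + 0.003906 = 0.0352.

P = 0.0352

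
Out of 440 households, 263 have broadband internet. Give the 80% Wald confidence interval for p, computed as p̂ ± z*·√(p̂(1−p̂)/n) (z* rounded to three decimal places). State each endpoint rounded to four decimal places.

(0.5678, 0.6277)

p̂ = 263/440 = 0.59773.
SE = √(p̂(1−p̂)/n) = √(0.240449/440) = 0.023377.
For 80% confidence, z* = 1.282.
Margin of error: 1.282 × 0.023377 = 0.02997.
Interval: 0.59773 ± 0.02997 → (0.5678, 0.6277).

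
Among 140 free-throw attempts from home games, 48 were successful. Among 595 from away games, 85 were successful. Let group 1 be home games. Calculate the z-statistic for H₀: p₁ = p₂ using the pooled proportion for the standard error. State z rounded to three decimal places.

z = 5.531

Sample proportions: p̂₁ = 48/140 = 0.34286 and p̂₂ = 85/595 = 0.14286.
Pooled p̂ = (48+85)/(140+595) = 133/735 = 0.18095.
SE = √[p̂(1−p̂)(1/n₁+1/n₂)] = √[0.18095·0.81905·(1/140+1/595)] ≈ 0.036162.
z = (p̂₁ − p̂₂)/SE = (0.34286 − 0.14286)/0.036162 = 0.20000/0.036162 = 5.531.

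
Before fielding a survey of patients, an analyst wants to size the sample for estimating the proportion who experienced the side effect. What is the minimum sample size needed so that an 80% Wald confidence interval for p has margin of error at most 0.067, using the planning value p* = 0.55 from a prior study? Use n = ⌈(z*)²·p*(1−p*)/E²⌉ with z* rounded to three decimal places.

z* = 1.282 at the 80% level.
p*(1−p*) = 0.2475.
Required n before rounding: 1.643524 × 0.2475 / 0.067² = 90.615.
Rounding up, n = 91.

n = 91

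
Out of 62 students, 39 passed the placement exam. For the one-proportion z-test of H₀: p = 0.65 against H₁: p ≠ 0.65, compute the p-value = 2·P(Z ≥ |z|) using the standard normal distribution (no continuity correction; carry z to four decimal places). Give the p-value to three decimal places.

With x = 39 successes in n = 62, p̂ = 0.62903.
Null standard error: √(0.65·0.35/62) = √0.003669355 = 0.060575.
z = (p̂ − p₀)/SE = (39/62 − 0.65)/0.060575 ≈ -0.3461.
From the standard normal, 2·P(Z ≥ |z|) = 0.729.

p-value = 0.729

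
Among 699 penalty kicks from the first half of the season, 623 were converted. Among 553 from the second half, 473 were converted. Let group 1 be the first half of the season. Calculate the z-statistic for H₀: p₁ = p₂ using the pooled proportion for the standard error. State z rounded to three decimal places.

z = 1.912

Sample proportions: p̂₁ = 623/699 = 0.89127 and p̂₂ = 473/553 = 0.85533.
Pooled p̂ = (623+473)/(699+553) = 1096/1252 = 0.87540.
SE = √[p̂(1−p̂)(1/n₁+1/n₂)] = √[0.87540·0.12460·(1/699+1/553)] ≈ 0.018796.
z = (p̂₁ − p̂₂)/SE = (0.89127 − 0.85533)/0.018796 = 0.03594/0.018796 = 1.912.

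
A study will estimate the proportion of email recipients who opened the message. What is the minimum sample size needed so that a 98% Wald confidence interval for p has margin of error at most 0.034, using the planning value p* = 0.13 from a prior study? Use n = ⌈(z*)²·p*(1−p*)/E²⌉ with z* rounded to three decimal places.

n = 530

The 98% critical value is z* = 2.326.
p*(1−p*) = 0.13·0.87 = 0.1131.
(z*)²·p*(1−p*)/E² = 5.410276·0.1131/0.001156 = 529.327.
⌈529.327⌉ = 530.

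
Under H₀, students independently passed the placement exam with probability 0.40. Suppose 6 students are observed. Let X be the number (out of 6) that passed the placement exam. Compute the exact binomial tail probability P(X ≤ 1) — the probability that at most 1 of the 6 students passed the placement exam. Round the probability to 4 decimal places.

P = 0.2333

X is binomial with n = 6 and p = 0.40.
P(X ≤ 1) = C(6,0)·0.40^0·0.60^6 + C(6,1)·0.40^1·0.60^5.
= 0.046656 + 0.186624 = 0.2333.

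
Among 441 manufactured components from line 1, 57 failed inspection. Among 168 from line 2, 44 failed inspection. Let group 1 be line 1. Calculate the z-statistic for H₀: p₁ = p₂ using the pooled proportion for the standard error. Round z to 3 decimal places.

z = -3.934

Sample proportions: p̂₁ = 57/441 = 0.12925 and p̂₂ = 44/168 = 0.26190.
Pooling: p̂ = 101/609 = 0.16585.
Pooled SE = √[0.1383409·0.00821995] ≈ 0.033722.
z = -0.13265/0.033722 = -3.934.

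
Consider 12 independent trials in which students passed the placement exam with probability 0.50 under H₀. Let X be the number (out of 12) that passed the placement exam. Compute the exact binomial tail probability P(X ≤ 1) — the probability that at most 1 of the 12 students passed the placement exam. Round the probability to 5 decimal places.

X is binomial with n = 12 and p = 0.50.
P(X ≤ 1) = C(12,0)·0.50^0·0.50^12 + C(12,1)·0.50^1·0.50^11.
= 0.000244 + 0.002930 = 0.00317.

P = 0.00317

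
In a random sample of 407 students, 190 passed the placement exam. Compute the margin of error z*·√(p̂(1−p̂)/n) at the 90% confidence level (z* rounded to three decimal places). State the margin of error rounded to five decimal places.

The sample proportion is 190/407 = 0.46683.
SE = √(p̂(1−p̂)/n) = √(0.248900/407) = 0.024729.
For 90% confidence, z* = 1.645.
ME = 1.645·0.024729 = 0.04068.

ME = 0.04068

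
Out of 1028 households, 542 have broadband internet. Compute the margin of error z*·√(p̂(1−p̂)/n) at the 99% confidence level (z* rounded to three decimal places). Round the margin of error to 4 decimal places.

ME = 0.0401

p̂ = 542/1028 = 0.52724.
Standard error of p̂: √(0.249258/1028) = √0.000242469 = 0.015571.
The 99% critical value is z* = 2.576.
So ME = 0.0401.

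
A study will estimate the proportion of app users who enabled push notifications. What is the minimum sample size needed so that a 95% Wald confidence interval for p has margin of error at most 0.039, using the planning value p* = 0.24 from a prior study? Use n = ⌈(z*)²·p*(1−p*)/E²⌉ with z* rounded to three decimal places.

n = 461

z* = 1.960 at the 95% level.
p*(1−p*) = 0.24·0.76 = 0.1824.
(z*)²·p*(1−p*)/E² = 3.841600·0.1824/0.001521 = 460.689.
⌈460.689⌉ = 461.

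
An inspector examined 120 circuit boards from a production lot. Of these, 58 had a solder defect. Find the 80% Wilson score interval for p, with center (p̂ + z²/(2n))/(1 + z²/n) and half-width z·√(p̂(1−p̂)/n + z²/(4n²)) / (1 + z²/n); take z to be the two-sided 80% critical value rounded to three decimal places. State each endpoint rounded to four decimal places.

Here p̂ = 58/120 = 0.48333 and z = 1.282 (z² = 1.643524).
Denominator 1 + z²/n = 1 + 1.643524/120 = 1.013696.
Center = (0.48333 + 0.006848)/1.013696 = 0.48356.
Radicand: p̂(1−p̂)/n + z²/(4n²) = 0.002081019 + 0.000028533 = 0.002109552.
Half-width = z·√(radicand)/denom = 1.282·0.045930/1.013696 = 0.05809.
Interval: 0.48356 ± 0.05809 → (0.4255, 0.5416).

(0.4255, 0.5416)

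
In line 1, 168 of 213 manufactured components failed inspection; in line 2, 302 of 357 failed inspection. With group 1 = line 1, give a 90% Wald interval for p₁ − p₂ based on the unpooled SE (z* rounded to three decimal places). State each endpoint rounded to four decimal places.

(-0.1129, -0.0015)

p̂₁ = 0.78873, p̂₂ = 0.84594, so the observed difference is -0.05721.
SE = √(0.000782317 + 0.000365061) = √0.001147378 = 0.033873.
z* = 1.645 at the 90% level. Margin of error = 0.05572.
Interval: -0.05721 ± 0.05572 → (-0.1129, -0.0015).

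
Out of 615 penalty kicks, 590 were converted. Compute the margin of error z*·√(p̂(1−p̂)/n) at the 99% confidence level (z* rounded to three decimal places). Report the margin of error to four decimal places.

ME = 0.0205

The sample proportion is 590/615 = 0.95935.
Standard error of p̂: √(0.038998/615) = √0.000063411 = 0.007963.
The 99% critical value is z* = 2.576.
So ME = 0.0205.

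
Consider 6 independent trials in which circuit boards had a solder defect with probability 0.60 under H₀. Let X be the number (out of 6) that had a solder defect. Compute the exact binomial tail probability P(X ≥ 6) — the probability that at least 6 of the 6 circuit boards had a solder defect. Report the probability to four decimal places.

P = 0.0467

X ~ Binomial(n=6, p=0.60).
P(X ≥ 6) = C(6,6)·0.60^6·0.40^0.
= 0.046656 = 0.0467.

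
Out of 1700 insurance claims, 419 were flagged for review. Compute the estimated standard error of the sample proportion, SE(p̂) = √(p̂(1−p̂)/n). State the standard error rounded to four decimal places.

SE = 0.0105

With x = 419 successes in n = 1700, p̂ = 0.24647.
p̂(1−p̂) = 0.185723.
SE = √(0.185723/1700) = 0.0105.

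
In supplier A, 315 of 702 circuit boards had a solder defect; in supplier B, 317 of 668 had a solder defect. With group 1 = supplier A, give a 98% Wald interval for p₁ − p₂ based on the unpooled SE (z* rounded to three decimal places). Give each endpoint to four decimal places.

p̂₁ = 315/702 = 0.44872, p̂₂ = 317/668 = 0.47455; p̂₁ − p̂₂ = -0.02583.
Unpooled SE = √(p̂₁(1−p̂₁)/n₁ + p̂₂(1−p̂₂)/n₂) = √(0.000352379 + 0.000373282) = 0.026938.
For 98% confidence, z* = 2.326. Margin = 2.326·0.026938 = 0.06266.
Interval: -0.02583 ± 0.06266 → (-0.0885, 0.0368).

(-0.0885, 0.0368)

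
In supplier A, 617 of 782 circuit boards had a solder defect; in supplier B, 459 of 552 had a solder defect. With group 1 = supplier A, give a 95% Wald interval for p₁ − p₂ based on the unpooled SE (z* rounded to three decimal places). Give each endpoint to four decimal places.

p̂₁ = 0.78900, p̂₂ = 0.83152, so the observed difference is -0.04252.
SE = √(0.000212887 + 0.000253792) = √0.000466679 = 0.021603.
For 95% confidence, z* = 1.960. Margin of error = 0.04234.
Interval: -0.04252 ± 0.04234 → (-0.0849, -0.0002).

(-0.0849, -0.0002)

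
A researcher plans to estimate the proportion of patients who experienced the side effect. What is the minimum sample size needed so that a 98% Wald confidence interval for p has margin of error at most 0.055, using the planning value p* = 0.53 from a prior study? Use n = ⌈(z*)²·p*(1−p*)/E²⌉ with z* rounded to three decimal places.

n = 446

For 98% confidence, z* = 2.326.
p*(1−p*) = 0.2491.
Required n before rounding: 5.410276 × 0.2491 / 0.055² = 445.521.
⌈445.521⌉ = 446.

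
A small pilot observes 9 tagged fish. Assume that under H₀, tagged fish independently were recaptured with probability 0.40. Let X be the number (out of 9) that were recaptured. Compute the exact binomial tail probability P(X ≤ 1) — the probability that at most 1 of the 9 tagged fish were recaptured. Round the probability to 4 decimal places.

P = 0.0705

X is binomial with n = 9 and p = 0.40.
P(X ≤ 1) = C(9,0)·0.40^0·0.60^9 + C(9,1)·0.40^1·0.60^8.
= 0.010078 + 0.060466 = 0.0705.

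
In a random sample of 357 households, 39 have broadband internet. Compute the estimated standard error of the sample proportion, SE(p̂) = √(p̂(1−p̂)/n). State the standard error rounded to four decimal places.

SE = 0.0165

p̂ = 39/357 = 0.10924.
p̂(1−p̂) = 0.10924·0.89076 = 0.097307.
SE = √(0.097307/357) = √0.000272569 = 0.0165.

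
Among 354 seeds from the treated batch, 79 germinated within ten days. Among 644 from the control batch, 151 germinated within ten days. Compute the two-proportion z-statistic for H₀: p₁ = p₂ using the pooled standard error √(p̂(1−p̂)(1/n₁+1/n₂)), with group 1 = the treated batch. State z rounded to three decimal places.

z = -0.406

p̂₁ = 79/354 = 0.22316, p̂₂ = 151/644 = 0.23447.
Pooling: p̂ = 230/998 = 0.23046.
Pooled SE = √[0.1773487·0.00437765] ≈ 0.027863.
z = -0.01131/0.027863 = -0.406.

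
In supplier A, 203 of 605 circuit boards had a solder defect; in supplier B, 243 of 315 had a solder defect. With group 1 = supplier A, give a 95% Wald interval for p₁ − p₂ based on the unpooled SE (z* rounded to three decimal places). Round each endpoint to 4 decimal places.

p̂₁ = 203/605 = 0.33554, p̂₂ = 243/315 = 0.77143; p̂₁ − p̂₂ = -0.43589.
Unpooled SE = √(p̂₁(1−p̂₁)/n₁ + p̂₂(1−p̂₂)/n₂) = √(0.000368516 + 0.000559767) = 0.030468.
z* = 1.960 at the 95% level. Margin = 1.960·0.030468 = 0.05972.
Interval: -0.43589 ± 0.05972 → (-0.4956, -0.3762).

(-0.4956, -0.3762)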